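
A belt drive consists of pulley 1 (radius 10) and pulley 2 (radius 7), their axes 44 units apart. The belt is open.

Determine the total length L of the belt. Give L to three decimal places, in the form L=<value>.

L=141.612

open belt: β = asin((r2−r1)/C) = asin(-3/44) = -3.9096°
wrap1 = π − 2β = 187.8191°
wrap2 = π + 2β = 172.1809°
tangent length = C·cosβ = 43.8976
L = r1·wrap1 + r2·wrap2 + 2·C·cosβ = 10·3.2781 + 7·3.0051 + 2·43.8976 = 141.6117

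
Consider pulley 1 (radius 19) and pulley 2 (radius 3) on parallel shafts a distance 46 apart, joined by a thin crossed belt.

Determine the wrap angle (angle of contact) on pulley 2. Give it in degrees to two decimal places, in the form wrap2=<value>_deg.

wrap2=237.14_deg

crossed belt: β = asin((r1+r2)/C) = asin(22/46) = 28.5719°
wrap1 = wrap2 = π + 2β = 237.1438°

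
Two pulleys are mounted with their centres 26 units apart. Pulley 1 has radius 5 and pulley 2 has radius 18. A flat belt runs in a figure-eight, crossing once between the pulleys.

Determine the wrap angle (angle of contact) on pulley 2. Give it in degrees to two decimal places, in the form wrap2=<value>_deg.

wrap2=304.41_deg

crossed belt: β = asin((r1+r2)/C) = asin(23/26) = 62.2042°
wrap1 = wrap2 = π + 2β = 304.4085°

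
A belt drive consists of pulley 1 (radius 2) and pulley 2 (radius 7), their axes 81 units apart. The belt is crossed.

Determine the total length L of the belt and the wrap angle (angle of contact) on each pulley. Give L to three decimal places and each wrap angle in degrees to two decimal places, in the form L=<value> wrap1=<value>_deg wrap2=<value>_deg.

crossed belt: β = asin((r1+r2)/C) = asin(9/81) = 6.3794°
wrap1 = wrap2 = π + 2β = 192.7587°
tangent length = C·cosβ = 80.4984
L = (r1+r2)·wrap + 2·C·cosβ = 9·3.3643 + 2·80.4984 = 191.2754

L=191.275 wrap1=192.76_deg wrap2=192.76_deg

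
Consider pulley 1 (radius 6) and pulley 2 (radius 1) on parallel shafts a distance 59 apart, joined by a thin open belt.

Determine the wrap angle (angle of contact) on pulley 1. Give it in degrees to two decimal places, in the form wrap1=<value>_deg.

open belt: β = asin((r2−r1)/C) = asin(-5/59) = -4.8614°
wrap1 = π − 2β = 189.7228°
wrap2 = π + 2β = 170.2772°

wrap1=189.72_deg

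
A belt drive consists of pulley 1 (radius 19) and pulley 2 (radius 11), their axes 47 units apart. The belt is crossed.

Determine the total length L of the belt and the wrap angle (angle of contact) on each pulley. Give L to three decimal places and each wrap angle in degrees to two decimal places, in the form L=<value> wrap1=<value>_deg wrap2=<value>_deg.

crossed belt: β = asin((r1+r2)/C) = asin(30/47) = 39.6650°
wrap1 = wrap2 = π + 2β = 259.3300°
tangent length = C·cosβ = 36.1801
L = (r1+r2)·wrap + 2·C·cosβ = 30·4.5262 + 2·36.1801 = 208.1451

L=208.145 wrap1=259.33_deg wrap2=259.33_deg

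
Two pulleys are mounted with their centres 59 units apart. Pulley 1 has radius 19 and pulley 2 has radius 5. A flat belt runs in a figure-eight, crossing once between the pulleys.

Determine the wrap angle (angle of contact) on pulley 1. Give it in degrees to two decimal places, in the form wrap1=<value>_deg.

crossed belt: β = asin((r1+r2)/C) = asin(24/59) = 24.0027°
wrap1 = wrap2 = π + 2β = 228.0054°

wrap1=228.01_deg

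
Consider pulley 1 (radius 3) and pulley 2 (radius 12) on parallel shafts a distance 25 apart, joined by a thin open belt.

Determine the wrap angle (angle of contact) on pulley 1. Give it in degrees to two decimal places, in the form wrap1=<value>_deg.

wrap1=137.80_deg

open belt: β = asin((r2−r1)/C) = asin(9/25) = 21.1002°
wrap1 = π − 2β = 137.7996°
wrap2 = π + 2β = 222.2004°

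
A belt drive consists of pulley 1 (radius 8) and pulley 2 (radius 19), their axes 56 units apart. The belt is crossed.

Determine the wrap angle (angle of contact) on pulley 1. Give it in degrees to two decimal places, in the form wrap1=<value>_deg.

crossed belt: β = asin((r1+r2)/C) = asin(27/56) = 28.8254°
wrap1 = wrap2 = π + 2β = 237.6509°

wrap1=237.65_deg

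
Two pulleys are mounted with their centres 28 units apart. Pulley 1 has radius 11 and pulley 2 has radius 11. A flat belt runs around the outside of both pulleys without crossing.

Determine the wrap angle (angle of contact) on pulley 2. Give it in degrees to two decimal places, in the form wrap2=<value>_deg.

wrap2=180.00_deg

open belt: β = asin((r2−r1)/C) = asin(0/28) = 0.0000°
wrap1 = π − 2β = 180.0000°
wrap2 = π + 2β = 180.0000°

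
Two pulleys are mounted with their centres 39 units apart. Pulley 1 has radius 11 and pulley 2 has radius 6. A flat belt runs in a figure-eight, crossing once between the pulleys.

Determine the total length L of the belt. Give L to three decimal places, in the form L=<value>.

crossed belt: β = asin((r1+r2)/C) = asin(17/39) = 25.8424°
wrap1 = wrap2 = π + 2β = 231.6848°
tangent length = C·cosβ = 35.0999
L = (r1+r2)·wrap + 2·C·cosβ = 17·4.0437 + 2·35.0999 = 138.9420

L=138.942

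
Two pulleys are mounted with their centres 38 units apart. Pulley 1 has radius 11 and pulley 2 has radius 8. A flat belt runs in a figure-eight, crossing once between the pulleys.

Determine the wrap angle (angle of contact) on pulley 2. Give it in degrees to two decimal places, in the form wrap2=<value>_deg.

wrap2=240.00_deg

crossed belt: β = asin((r1+r2)/C) = asin(19/38) = 30.0000°
wrap1 = wrap2 = π + 2β = 240.0000°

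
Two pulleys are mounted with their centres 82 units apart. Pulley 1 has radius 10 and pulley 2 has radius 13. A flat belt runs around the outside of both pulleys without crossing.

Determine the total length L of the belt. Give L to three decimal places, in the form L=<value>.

open belt: β = asin((r2−r1)/C) = asin(3/82) = 2.0967°
wrap1 = π − 2β = 175.8067°
wrap2 = π + 2β = 184.1933°
tangent length = C·cosβ = 81.9451
L = r1·wrap1 + r2·wrap2 + 2·C·cosβ = 10·3.0684 + 13·3.2148 + 2·81.9451 = 236.3664

L=236.366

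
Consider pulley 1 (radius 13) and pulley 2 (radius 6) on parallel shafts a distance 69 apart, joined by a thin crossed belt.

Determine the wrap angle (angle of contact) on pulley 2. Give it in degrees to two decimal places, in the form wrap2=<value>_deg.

crossed belt: β = asin((r1+r2)/C) = asin(19/69) = 15.9836°
wrap1 = wrap2 = π + 2β = 211.9672°

wrap2=211.97_deg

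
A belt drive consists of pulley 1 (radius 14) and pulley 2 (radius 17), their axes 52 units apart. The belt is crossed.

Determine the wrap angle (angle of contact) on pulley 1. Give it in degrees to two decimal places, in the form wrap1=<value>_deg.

crossed belt: β = asin((r1+r2)/C) = asin(31/52) = 36.5949°
wrap1 = wrap2 = π + 2β = 253.1899°

wrap1=253.19_deg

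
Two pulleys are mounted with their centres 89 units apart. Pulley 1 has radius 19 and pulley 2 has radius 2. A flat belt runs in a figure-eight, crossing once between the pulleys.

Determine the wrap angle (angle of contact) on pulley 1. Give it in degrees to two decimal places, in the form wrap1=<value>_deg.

crossed belt: β = asin((r1+r2)/C) = asin(21/89) = 13.6479°
wrap1 = wrap2 = π + 2β = 207.2959°

wrap1=207.30_deg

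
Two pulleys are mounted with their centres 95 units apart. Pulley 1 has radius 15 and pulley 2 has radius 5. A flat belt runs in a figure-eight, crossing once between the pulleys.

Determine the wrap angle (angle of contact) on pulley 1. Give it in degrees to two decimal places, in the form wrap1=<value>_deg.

crossed belt: β = asin((r1+r2)/C) = asin(20/95) = 12.1532°
wrap1 = wrap2 = π + 2β = 204.3064°

wrap1=204.31_deg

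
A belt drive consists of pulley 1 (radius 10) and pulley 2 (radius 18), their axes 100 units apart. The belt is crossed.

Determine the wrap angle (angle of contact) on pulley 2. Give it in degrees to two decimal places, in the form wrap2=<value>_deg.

crossed belt: β = asin((r1+r2)/C) = asin(28/100) = 16.2602°
wrap1 = wrap2 = π + 2β = 212.5204°

wrap2=212.52_deg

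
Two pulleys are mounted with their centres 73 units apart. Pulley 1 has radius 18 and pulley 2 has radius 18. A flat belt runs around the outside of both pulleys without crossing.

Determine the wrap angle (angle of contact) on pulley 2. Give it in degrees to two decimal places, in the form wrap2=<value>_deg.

wrap2=180.00_deg

open belt: β = asin((r2−r1)/C) = asin(0/73) = 0.0000°
wrap1 = π − 2β = 180.0000°
wrap2 = π + 2β = 180.0000°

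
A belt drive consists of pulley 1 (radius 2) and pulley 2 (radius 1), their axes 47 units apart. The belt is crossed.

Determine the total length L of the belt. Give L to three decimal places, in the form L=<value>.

L=103.616

crossed belt: β = asin((r1+r2)/C) = asin(3/47) = 3.6597°
wrap1 = wrap2 = π + 2β = 187.3193°
tangent length = C·cosβ = 46.9042
L = (r1+r2)·wrap + 2·C·cosβ = 3·3.2693 + 2·46.9042 = 103.6163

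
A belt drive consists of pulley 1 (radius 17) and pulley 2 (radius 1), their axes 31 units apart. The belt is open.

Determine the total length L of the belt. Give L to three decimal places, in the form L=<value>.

open belt: β = asin((r2−r1)/C) = asin(-16/31) = -31.0730°
wrap1 = π − 2β = 242.1459°
wrap2 = π + 2β = 117.8541°
tangent length = C·cosβ = 26.5518
L = r1·wrap1 + r2·wrap2 + 2·C·cosβ = 17·4.2262 + 1·2.0569 + 2·26.5518 = 127.0067

L=127.007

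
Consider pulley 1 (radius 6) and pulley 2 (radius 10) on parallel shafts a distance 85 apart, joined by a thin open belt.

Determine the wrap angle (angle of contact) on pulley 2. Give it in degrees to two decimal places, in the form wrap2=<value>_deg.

open belt: β = asin((r2−r1)/C) = asin(4/85) = 2.6973°
wrap1 = π − 2β = 174.6055°
wrap2 = π + 2β = 185.3945°

wrap2=185.39_deg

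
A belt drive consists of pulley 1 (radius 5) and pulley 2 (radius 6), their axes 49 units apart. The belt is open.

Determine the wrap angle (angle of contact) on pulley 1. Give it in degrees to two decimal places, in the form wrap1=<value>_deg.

open belt: β = asin((r2−r1)/C) = asin(1/49) = 1.1694°
wrap1 = π − 2β = 177.6612°
wrap2 = π + 2β = 182.3388°

wrap1=177.66_deg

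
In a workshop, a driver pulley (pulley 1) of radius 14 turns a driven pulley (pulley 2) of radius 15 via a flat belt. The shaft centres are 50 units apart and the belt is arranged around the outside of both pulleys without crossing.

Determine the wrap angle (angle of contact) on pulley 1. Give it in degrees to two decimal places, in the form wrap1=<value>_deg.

open belt: β = asin((r2−r1)/C) = asin(1/50) = 1.1460°
wrap1 = π − 2β = 177.7080°
wrap2 = π + 2β = 182.2920°

wrap1=177.71_deg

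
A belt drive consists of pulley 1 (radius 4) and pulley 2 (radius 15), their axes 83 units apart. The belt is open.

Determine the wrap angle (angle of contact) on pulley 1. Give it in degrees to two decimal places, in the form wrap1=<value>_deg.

wrap1=164.77_deg

open belt: β = asin((r2−r1)/C) = asin(11/83) = 7.6158°
wrap1 = π − 2β = 164.7684°
wrap2 = π + 2β = 195.2316°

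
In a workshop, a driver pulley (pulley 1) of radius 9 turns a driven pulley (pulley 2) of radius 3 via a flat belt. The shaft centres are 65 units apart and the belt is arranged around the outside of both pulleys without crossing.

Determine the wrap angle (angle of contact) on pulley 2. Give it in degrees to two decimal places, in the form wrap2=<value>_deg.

open belt: β = asin((r2−r1)/C) = asin(-6/65) = -5.2964°
wrap1 = π − 2β = 190.5928°
wrap2 = π + 2β = 169.4072°

wrap2=169.41_deg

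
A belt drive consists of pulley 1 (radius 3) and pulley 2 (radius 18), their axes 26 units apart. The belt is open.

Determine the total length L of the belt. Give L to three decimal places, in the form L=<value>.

L=126.896

open belt: β = asin((r2−r1)/C) = asin(15/26) = 35.2344°
wrap1 = π − 2β = 109.5312°
wrap2 = π + 2β = 250.4688°
tangent length = C·cosβ = 21.2368
L = r1·wrap1 + r2·wrap2 + 2·C·cosβ = 3·1.9117 + 18·4.3715 + 2·21.2368 = 126.8957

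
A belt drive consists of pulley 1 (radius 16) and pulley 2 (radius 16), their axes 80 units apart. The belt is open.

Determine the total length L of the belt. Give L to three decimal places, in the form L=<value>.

open belt: β = asin((r2−r1)/C) = asin(0/80) = 0.0000°
wrap1 = π − 2β = 180.0000°
wrap2 = π + 2β = 180.0000°
tangent length = C·cosβ = 80.0000
L = r1·wrap1 + r2·wrap2 + 2·C·cosβ = 16·3.1416 + 16·3.1416 + 2·80.0000 = 260.5310

L=260.531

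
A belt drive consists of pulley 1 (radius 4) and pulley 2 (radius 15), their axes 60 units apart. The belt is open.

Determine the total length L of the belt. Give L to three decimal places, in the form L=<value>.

L=181.713

open belt: β = asin((r2−r1)/C) = asin(11/60) = 10.5640°
wrap1 = π − 2β = 158.8720°
wrap2 = π + 2β = 201.1280°
tangent length = C·cosβ = 58.9830
L = r1·wrap1 + r2·wrap2 + 2·C·cosβ = 4·2.7728 + 15·3.5103 + 2·58.9830 = 181.7126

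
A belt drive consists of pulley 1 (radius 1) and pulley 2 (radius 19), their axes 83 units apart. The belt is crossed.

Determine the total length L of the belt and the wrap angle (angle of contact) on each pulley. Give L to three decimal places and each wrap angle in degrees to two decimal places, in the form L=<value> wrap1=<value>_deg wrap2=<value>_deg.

L=233.675 wrap1=207.89_deg wrap2=207.89_deg

crossed belt: β = asin((r1+r2)/C) = asin(20/83) = 13.9434°
wrap1 = wrap2 = π + 2β = 207.8869°
tangent length = C·cosβ = 80.5543
L = (r1+r2)·wrap + 2·C·cosβ = 20·3.6283 + 2·80.5543 = 233.6749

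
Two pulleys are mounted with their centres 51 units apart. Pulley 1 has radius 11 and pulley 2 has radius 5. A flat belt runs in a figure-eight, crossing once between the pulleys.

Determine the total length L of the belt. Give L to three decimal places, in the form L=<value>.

crossed belt: β = asin((r1+r2)/C) = asin(16/51) = 18.2839°
wrap1 = wrap2 = π + 2β = 216.5678°
tangent length = C·cosβ = 48.4252
L = (r1+r2)·wrap + 2·C·cosβ = 16·3.7798 + 2·48.4252 = 157.3275

L=157.328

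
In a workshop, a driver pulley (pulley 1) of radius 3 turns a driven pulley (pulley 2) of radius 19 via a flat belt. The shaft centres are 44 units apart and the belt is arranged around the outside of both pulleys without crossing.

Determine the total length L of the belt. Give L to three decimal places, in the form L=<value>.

open belt: β = asin((r2−r1)/C) = asin(16/44) = 21.3237°
wrap1 = π − 2β = 137.3526°
wrap2 = π + 2β = 222.6474°
tangent length = C·cosβ = 40.9878
L = r1·wrap1 + r2·wrap2 + 2·C·cosβ = 3·2.3973 + 19·3.8859 + 2·40.9878 = 163.0000

L=163.000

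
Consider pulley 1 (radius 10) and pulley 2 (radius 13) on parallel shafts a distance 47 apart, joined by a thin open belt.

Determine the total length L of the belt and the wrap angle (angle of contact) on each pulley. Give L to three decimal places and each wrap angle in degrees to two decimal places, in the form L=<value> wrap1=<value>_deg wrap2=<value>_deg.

L=166.448 wrap1=172.68_deg wrap2=187.32_deg

open belt: β = asin((r2−r1)/C) = asin(3/47) = 3.6597°
wrap1 = π − 2β = 172.6807°
wrap2 = π + 2β = 187.3193°
tangent length = C·cosβ = 46.9042
L = r1·wrap1 + r2·wrap2 + 2·C·cosβ = 10·3.0138 + 13·3.2693 + 2·46.9042 = 166.4482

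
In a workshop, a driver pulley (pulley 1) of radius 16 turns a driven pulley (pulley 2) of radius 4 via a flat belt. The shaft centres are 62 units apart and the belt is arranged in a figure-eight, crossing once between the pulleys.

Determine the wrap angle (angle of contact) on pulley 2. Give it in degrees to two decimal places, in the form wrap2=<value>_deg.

crossed belt: β = asin((r1+r2)/C) = asin(20/62) = 18.8191°
wrap1 = wrap2 = π + 2β = 217.6381°

wrap2=217.64_deg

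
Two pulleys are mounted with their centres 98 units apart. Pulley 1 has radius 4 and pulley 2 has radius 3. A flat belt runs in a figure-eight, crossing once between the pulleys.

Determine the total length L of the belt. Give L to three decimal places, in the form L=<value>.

crossed belt: β = asin((r1+r2)/C) = asin(7/98) = 4.0960°
wrap1 = wrap2 = π + 2β = 188.1921°
tangent length = C·cosβ = 97.7497
L = (r1+r2)·wrap + 2·C·cosβ = 7·3.2846 + 2·97.7497 = 218.4914

L=218.491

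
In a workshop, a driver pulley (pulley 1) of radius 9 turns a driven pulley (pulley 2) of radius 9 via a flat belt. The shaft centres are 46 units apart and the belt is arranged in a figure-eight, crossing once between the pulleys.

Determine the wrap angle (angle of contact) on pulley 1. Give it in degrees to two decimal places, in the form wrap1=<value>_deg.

wrap1=226.07_deg

crossed belt: β = asin((r1+r2)/C) = asin(18/46) = 23.0357°
wrap1 = wrap2 = π + 2β = 226.0714°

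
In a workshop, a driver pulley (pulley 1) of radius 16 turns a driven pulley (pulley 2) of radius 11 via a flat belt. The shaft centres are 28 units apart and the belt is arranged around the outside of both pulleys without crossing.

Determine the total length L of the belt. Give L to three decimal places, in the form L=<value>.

open belt: β = asin((r2−r1)/C) = asin(-5/28) = -10.2866°
wrap1 = π − 2β = 200.5731°
wrap2 = π + 2β = 159.4269°
tangent length = C·cosβ = 27.5500
L = r1·wrap1 + r2·wrap2 + 2·C·cosβ = 16·3.5007 + 11·2.7825 + 2·27.5500 = 141.7183

L=141.718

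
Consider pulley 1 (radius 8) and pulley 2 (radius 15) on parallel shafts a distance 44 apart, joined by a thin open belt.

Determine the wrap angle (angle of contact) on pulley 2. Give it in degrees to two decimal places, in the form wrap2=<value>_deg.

open belt: β = asin((r2−r1)/C) = asin(7/44) = 9.1541°
wrap1 = π − 2β = 161.6917°
wrap2 = π + 2β = 198.3083°

wrap2=198.31_deg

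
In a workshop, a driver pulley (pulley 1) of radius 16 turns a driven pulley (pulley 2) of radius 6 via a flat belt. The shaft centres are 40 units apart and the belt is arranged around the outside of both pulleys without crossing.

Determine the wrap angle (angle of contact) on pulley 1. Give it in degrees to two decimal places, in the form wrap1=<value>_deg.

wrap1=208.96_deg

open belt: β = asin((r2−r1)/C) = asin(-10/40) = -14.4775°
wrap1 = π − 2β = 208.9550°
wrap2 = π + 2β = 151.0450°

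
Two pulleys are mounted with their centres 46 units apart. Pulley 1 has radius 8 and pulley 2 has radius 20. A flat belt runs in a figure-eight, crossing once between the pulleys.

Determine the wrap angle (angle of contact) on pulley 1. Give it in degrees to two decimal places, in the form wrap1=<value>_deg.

wrap1=254.99_deg

crossed belt: β = asin((r1+r2)/C) = asin(28/46) = 37.4952°
wrap1 = wrap2 = π + 2β = 254.9905°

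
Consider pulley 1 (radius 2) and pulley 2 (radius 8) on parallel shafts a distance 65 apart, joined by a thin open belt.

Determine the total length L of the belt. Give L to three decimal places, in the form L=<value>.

open belt: β = asin((r2−r1)/C) = asin(6/65) = 5.2964°
wrap1 = π − 2β = 169.4072°
wrap2 = π + 2β = 190.5928°
tangent length = C·cosβ = 64.7225
L = r1·wrap1 + r2·wrap2 + 2·C·cosβ = 2·2.9567 + 8·3.3265 + 2·64.7225 = 161.9702

L=161.970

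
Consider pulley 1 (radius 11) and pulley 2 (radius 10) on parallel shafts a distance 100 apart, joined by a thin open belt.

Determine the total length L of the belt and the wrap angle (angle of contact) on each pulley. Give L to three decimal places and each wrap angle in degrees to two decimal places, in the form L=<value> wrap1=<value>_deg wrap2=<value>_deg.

L=265.983 wrap1=181.15_deg wrap2=178.85_deg

open belt: β = asin((r2−r1)/C) = asin(-1/100) = -0.5730°
wrap1 = π − 2β = 181.1459°
wrap2 = π + 2β = 178.8541°
tangent length = C·cosβ = 99.9950
L = r1·wrap1 + r2·wrap2 + 2·C·cosβ = 11·3.1616 + 10·3.1216 + 2·99.9950 = 265.9834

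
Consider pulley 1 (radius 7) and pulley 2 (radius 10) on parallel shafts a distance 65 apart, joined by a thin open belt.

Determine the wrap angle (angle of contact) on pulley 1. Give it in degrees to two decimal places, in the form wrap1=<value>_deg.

wrap1=174.71_deg

open belt: β = asin((r2−r1)/C) = asin(3/65) = 2.6454°
wrap1 = π − 2β = 174.7093°
wrap2 = π + 2β = 185.2907°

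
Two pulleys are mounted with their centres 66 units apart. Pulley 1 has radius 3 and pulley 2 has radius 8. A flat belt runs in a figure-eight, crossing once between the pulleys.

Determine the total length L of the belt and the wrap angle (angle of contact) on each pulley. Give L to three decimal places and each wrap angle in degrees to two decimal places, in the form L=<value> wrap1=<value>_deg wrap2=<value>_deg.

L=168.395 wrap1=199.19_deg wrap2=199.19_deg

crossed belt: β = asin((r1+r2)/C) = asin(11/66) = 9.5941°
wrap1 = wrap2 = π + 2β = 199.1881°
tangent length = C·cosβ = 65.0769
L = (r1+r2)·wrap + 2·C·cosβ = 11·3.4765 + 2·65.0769 = 168.3951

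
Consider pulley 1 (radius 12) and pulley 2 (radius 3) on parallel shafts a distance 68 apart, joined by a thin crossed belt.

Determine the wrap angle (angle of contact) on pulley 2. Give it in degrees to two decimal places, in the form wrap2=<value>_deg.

wrap2=205.49_deg

crossed belt: β = asin((r1+r2)/C) = asin(15/68) = 12.7436°
wrap1 = wrap2 = π + 2β = 205.4872°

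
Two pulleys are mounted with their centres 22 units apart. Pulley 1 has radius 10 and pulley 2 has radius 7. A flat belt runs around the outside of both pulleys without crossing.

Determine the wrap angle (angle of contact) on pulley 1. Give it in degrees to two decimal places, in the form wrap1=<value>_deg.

wrap1=195.67_deg

open belt: β = asin((r2−r1)/C) = asin(-3/22) = -7.8375°
wrap1 = π − 2β = 195.6750°
wrap2 = π + 2β = 164.3250°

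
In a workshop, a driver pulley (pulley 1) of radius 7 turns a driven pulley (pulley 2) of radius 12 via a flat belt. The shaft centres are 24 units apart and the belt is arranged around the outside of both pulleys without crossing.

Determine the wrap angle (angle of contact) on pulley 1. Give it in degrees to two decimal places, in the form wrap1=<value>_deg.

open belt: β = asin((r2−r1)/C) = asin(5/24) = 12.0247°
wrap1 = π − 2β = 155.9506°
wrap2 = π + 2β = 204.0494°

wrap1=155.95_deg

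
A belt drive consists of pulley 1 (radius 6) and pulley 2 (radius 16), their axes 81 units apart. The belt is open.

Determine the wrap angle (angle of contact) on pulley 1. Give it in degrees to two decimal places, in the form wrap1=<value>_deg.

wrap1=165.82_deg

open belt: β = asin((r2−r1)/C) = asin(10/81) = 7.0916°
wrap1 = π − 2β = 165.8167°
wrap2 = π + 2β = 194.1833°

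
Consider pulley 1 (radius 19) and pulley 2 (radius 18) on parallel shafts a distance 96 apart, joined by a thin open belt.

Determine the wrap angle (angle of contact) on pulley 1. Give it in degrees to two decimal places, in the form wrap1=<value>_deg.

wrap1=181.19_deg

open belt: β = asin((r2−r1)/C) = asin(-1/96) = -0.5968°
wrap1 = π − 2β = 181.1937°
wrap2 = π + 2β = 178.8063°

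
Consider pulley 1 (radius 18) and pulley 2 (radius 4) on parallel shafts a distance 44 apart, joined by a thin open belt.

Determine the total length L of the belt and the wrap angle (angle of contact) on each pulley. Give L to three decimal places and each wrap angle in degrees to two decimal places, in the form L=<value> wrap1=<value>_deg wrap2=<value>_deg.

L=161.608 wrap1=217.11_deg wrap2=142.89_deg

open belt: β = asin((r2−r1)/C) = asin(-14/44) = -18.5530°
wrap1 = π − 2β = 217.1060°
wrap2 = π + 2β = 142.8940°
tangent length = C·cosβ = 41.7133
L = r1·wrap1 + r2·wrap2 + 2·C·cosβ = 18·3.7892 + 4·2.4940 + 2·41.7133 = 161.6084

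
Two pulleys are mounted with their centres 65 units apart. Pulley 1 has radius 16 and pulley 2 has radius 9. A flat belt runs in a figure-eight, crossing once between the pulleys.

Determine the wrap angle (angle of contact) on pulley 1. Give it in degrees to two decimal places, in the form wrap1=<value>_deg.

wrap1=225.24_deg

crossed belt: β = asin((r1+r2)/C) = asin(25/65) = 22.6199°
wrap1 = wrap2 = π + 2β = 225.2397°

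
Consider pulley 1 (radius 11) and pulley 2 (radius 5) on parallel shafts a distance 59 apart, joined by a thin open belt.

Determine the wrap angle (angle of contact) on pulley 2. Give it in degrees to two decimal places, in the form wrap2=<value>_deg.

open belt: β = asin((r2−r1)/C) = asin(-6/59) = -5.8368°
wrap1 = π − 2β = 191.6736°
wrap2 = π + 2β = 168.3264°

wrap2=168.33_deg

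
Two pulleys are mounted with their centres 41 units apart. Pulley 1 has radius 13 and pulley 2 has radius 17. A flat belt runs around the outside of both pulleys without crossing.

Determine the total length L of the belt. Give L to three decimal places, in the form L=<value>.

open belt: β = asin((r2−r1)/C) = asin(4/41) = 5.5987°
wrap1 = π − 2β = 168.8025°
wrap2 = π + 2β = 191.1975°
tangent length = C·cosβ = 40.8044
L = r1·wrap1 + r2·wrap2 + 2·C·cosβ = 13·2.9462 + 17·3.3370 + 2·40.8044 = 176.6383

L=176.638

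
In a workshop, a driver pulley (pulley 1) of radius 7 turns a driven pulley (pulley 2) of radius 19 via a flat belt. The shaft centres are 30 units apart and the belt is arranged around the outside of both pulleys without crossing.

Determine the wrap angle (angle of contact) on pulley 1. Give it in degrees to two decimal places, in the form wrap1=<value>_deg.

open belt: β = asin((r2−r1)/C) = asin(12/30) = 23.5782°
wrap1 = π − 2β = 132.8436°
wrap2 = π + 2β = 227.1564°

wrap1=132.84_deg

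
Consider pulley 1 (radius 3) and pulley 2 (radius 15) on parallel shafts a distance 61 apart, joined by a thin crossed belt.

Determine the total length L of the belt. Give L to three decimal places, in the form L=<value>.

L=183.900

crossed belt: β = asin((r1+r2)/C) = asin(18/61) = 17.1625°
wrap1 = wrap2 = π + 2β = 214.3249°
tangent length = C·cosβ = 58.2838
L = (r1+r2)·wrap + 2·C·cosβ = 18·3.7407 + 2·58.2838 = 183.8997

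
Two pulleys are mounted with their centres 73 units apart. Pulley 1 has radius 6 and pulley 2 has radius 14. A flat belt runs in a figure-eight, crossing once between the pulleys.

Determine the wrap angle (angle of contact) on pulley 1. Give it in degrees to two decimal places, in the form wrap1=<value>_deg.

wrap1=211.80_deg

crossed belt: β = asin((r1+r2)/C) = asin(20/73) = 15.9008°
wrap1 = wrap2 = π + 2β = 211.8016°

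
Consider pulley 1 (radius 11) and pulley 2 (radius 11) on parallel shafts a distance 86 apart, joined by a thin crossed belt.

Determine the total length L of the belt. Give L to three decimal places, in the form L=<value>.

L=246.774

crossed belt: β = asin((r1+r2)/C) = asin(22/86) = 14.8218°
wrap1 = wrap2 = π + 2β = 209.6436°
tangent length = C·cosβ = 83.1384
L = (r1+r2)·wrap + 2·C·cosβ = 22·3.6590 + 2·83.1384 = 246.7743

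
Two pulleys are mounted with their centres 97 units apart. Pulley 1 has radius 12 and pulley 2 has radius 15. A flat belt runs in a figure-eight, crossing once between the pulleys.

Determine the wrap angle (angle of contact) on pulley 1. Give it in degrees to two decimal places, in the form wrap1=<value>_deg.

crossed belt: β = asin((r1+r2)/C) = asin(27/97) = 16.1618°
wrap1 = wrap2 = π + 2β = 212.3236°

wrap1=212.32_deg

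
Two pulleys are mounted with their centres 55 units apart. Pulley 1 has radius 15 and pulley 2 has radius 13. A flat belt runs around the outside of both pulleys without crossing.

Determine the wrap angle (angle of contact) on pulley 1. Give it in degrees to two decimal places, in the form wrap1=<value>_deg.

open belt: β = asin((r2−r1)/C) = asin(-2/55) = -2.0839°
wrap1 = π − 2β = 184.1679°
wrap2 = π + 2β = 175.8321°

wrap1=184.17_deg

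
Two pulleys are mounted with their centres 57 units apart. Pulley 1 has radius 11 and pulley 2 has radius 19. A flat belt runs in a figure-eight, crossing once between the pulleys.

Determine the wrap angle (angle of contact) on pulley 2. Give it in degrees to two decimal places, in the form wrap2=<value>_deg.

crossed belt: β = asin((r1+r2)/C) = asin(30/57) = 31.7569°
wrap1 = wrap2 = π + 2β = 243.5137°

wrap2=243.51_deg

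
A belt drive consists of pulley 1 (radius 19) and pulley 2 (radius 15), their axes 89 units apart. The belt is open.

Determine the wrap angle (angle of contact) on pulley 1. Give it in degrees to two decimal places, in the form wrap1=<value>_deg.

open belt: β = asin((r2−r1)/C) = asin(-4/89) = -2.5760°
wrap1 = π − 2β = 185.1519°
wrap2 = π + 2β = 174.8481°

wrap1=185.15_deg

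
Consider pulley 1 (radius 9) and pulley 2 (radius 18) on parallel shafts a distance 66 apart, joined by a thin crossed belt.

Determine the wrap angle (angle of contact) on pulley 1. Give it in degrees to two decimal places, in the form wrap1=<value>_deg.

wrap1=228.30_deg

crossed belt: β = asin((r1+r2)/C) = asin(27/66) = 24.1477°
wrap1 = wrap2 = π + 2β = 228.2955°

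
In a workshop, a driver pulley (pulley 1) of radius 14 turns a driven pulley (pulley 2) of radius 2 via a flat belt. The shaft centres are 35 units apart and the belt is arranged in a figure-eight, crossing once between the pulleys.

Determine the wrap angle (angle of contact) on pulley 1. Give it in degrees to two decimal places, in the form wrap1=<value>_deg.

wrap1=234.41_deg

crossed belt: β = asin((r1+r2)/C) = asin(16/35) = 27.2029°
wrap1 = wrap2 = π + 2β = 234.4058°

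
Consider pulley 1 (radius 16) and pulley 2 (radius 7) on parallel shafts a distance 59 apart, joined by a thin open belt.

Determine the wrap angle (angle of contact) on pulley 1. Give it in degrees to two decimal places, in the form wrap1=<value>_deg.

open belt: β = asin((r2−r1)/C) = asin(-9/59) = -8.7743°
wrap1 = π − 2β = 197.5486°
wrap2 = π + 2β = 162.4514°

wrap1=197.55_deg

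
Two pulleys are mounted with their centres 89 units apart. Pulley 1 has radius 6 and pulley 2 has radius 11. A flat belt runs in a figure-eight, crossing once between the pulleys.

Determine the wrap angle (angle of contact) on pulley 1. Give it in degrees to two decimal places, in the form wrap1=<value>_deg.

wrap1=202.02_deg

crossed belt: β = asin((r1+r2)/C) = asin(17/89) = 11.0118°
wrap1 = wrap2 = π + 2β = 202.0236°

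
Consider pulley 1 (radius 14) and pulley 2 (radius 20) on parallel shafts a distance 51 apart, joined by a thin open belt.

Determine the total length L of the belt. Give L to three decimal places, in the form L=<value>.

L=209.521

open belt: β = asin((r2−r1)/C) = asin(6/51) = 6.7563°
wrap1 = π − 2β = 166.4873°
wrap2 = π + 2β = 193.5127°
tangent length = C·cosβ = 50.6458
L = r1·wrap1 + r2·wrap2 + 2·C·cosβ = 14·2.9058 + 20·3.3774 + 2·50.6458 = 209.5209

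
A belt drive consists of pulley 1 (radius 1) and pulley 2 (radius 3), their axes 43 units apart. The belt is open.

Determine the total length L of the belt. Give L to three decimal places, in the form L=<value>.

L=98.659

open belt: β = asin((r2−r1)/C) = asin(2/43) = 2.6659°
wrap1 = π − 2β = 174.6682°
wrap2 = π + 2β = 185.3318°
tangent length = C·cosβ = 42.9535
L = r1·wrap1 + r2·wrap2 + 2·C·cosβ = 1·3.0485 + 3·3.2346 + 2·42.9535 = 98.6594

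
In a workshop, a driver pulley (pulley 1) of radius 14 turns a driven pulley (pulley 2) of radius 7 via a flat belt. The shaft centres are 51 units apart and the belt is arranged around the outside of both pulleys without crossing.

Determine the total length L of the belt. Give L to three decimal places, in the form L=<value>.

L=168.936

open belt: β = asin((r2−r1)/C) = asin(-7/51) = -7.8890°
wrap1 = π − 2β = 195.7781°
wrap2 = π + 2β = 164.2219°
tangent length = C·cosβ = 50.5173
L = r1·wrap1 + r2·wrap2 + 2·C·cosβ = 14·3.4170 + 7·2.8662 + 2·50.5173 = 168.9357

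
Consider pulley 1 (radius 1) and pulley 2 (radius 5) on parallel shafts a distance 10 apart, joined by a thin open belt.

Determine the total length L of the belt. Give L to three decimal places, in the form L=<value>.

open belt: β = asin((r2−r1)/C) = asin(4/10) = 23.5782°
wrap1 = π − 2β = 132.8436°
wrap2 = π + 2β = 227.1564°
tangent length = C·cosβ = 9.1652
L = r1·wrap1 + r2·wrap2 + 2·C·cosβ = 1·2.3186 + 5·3.9646 + 2·9.1652 = 40.4720

L=40.472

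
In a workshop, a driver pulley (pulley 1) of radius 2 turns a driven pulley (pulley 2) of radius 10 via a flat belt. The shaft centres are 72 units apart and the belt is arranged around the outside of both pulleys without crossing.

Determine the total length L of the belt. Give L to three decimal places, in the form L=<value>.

open belt: β = asin((r2−r1)/C) = asin(8/72) = 6.3794°
wrap1 = π − 2β = 167.2413°
wrap2 = π + 2β = 192.7587°
tangent length = C·cosβ = 71.5542
L = r1·wrap1 + r2·wrap2 + 2·C·cosβ = 2·2.9189 + 10·3.3643 + 2·71.5542 = 182.5889

L=182.589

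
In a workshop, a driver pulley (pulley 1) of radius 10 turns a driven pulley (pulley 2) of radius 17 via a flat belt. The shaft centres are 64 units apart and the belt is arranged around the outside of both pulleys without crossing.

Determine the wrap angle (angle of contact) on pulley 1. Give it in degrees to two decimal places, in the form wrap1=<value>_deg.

open belt: β = asin((r2−r1)/C) = asin(7/64) = 6.2793°
wrap1 = π − 2β = 167.4414°
wrap2 = π + 2β = 192.5586°

wrap1=167.44_deg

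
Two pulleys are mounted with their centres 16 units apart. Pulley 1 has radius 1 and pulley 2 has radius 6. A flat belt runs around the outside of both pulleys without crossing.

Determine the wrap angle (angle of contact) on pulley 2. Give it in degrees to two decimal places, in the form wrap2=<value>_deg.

open belt: β = asin((r2−r1)/C) = asin(5/16) = 18.2100°
wrap1 = π − 2β = 143.5801°
wrap2 = π + 2β = 216.4199°

wrap2=216.42_deg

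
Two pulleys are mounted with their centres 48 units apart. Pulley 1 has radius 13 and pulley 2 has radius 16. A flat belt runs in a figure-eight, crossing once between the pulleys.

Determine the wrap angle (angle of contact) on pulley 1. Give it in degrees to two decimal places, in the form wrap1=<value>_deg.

wrap1=254.34_deg

crossed belt: β = asin((r1+r2)/C) = asin(29/48) = 37.1689°
wrap1 = wrap2 = π + 2β = 254.3378°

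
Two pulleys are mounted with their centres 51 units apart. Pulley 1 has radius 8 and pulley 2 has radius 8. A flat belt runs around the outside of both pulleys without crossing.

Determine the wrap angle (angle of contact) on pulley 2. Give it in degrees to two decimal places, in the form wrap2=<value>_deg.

open belt: β = asin((r2−r1)/C) = asin(0/51) = 0.0000°
wrap1 = π − 2β = 180.0000°
wrap2 = π + 2β = 180.0000°

wrap2=180.00_deg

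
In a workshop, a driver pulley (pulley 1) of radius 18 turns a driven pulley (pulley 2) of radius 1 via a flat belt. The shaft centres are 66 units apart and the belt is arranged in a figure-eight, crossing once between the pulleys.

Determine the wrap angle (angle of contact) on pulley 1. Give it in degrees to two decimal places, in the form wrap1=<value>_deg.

wrap1=213.46_deg

crossed belt: β = asin((r1+r2)/C) = asin(19/66) = 16.7310°
wrap1 = wrap2 = π + 2β = 213.4620°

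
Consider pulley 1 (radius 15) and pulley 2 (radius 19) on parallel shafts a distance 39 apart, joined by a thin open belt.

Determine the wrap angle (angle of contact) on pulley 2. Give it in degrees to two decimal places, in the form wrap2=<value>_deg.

open belt: β = asin((r2−r1)/C) = asin(4/39) = 5.8868°
wrap1 = π − 2β = 168.2263°
wrap2 = π + 2β = 191.7737°

wrap2=191.77_deg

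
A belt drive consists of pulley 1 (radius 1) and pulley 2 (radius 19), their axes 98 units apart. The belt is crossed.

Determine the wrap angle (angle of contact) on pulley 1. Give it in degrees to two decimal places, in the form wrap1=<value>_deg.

crossed belt: β = asin((r1+r2)/C) = asin(20/98) = 11.7757°
wrap1 = wrap2 = π + 2β = 203.5515°

wrap1=203.55_deg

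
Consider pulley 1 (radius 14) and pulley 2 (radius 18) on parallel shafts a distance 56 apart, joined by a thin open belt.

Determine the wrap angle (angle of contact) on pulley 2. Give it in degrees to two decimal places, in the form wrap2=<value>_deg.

wrap2=188.19_deg

open belt: β = asin((r2−r1)/C) = asin(4/56) = 4.0960°
wrap1 = π − 2β = 171.8079°
wrap2 = π + 2β = 188.1921°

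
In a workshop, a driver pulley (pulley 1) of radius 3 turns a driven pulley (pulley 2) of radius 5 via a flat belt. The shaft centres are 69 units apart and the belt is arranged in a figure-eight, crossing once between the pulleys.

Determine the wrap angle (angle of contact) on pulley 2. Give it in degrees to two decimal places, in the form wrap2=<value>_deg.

crossed belt: β = asin((r1+r2)/C) = asin(8/69) = 6.6580°
wrap1 = wrap2 = π + 2β = 193.3159°

wrap2=193.32_deg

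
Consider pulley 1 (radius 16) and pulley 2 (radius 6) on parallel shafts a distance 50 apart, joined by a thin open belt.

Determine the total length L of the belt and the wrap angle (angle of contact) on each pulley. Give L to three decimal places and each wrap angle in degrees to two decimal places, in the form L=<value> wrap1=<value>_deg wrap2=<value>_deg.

L=171.122 wrap1=203.07_deg wrap2=156.93_deg

open belt: β = asin((r2−r1)/C) = asin(-10/50) = -11.5370°
wrap1 = π − 2β = 203.0739°
wrap2 = π + 2β = 156.9261°
tangent length = C·cosβ = 48.9898
L = r1·wrap1 + r2·wrap2 + 2·C·cosβ = 16·3.5443 + 6·2.7389 + 2·48.9898 = 171.1218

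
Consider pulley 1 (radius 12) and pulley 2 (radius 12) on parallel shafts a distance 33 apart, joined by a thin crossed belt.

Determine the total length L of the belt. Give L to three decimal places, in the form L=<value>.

L=159.786

crossed belt: β = asin((r1+r2)/C) = asin(24/33) = 46.6582°
wrap1 = wrap2 = π + 2β = 273.3165°
tangent length = C·cosβ = 22.6495
L = (r1+r2)·wrap + 2·C·cosβ = 24·4.7703 + 2·22.6495 = 159.7855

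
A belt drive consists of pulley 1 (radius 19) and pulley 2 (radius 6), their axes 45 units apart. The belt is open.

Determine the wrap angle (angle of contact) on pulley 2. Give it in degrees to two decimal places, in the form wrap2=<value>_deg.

wrap2=146.42_deg

open belt: β = asin((r2−r1)/C) = asin(-13/45) = -16.7914°
wrap1 = π − 2β = 213.5829°
wrap2 = π + 2β = 146.4171°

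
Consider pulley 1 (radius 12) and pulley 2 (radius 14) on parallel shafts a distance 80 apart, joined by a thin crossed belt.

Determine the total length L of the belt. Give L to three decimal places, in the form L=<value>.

crossed belt: β = asin((r1+r2)/C) = asin(26/80) = 18.9656°
wrap1 = wrap2 = π + 2β = 217.9311°
tangent length = C·cosβ = 75.6571
L = (r1+r2)·wrap + 2·C·cosβ = 26·3.8036 + 2·75.6571 = 250.2083

L=250.208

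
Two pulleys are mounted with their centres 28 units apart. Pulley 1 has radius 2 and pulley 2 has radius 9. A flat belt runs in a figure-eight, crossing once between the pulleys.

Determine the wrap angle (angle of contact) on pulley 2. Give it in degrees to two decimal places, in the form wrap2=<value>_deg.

crossed belt: β = asin((r1+r2)/C) = asin(11/28) = 23.1324°
wrap1 = wrap2 = π + 2β = 226.2648°

wrap2=226.26_deg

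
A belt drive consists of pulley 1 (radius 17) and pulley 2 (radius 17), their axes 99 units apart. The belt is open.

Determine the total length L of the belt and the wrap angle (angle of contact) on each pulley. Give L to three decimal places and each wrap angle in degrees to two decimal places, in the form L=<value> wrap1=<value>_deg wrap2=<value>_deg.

open belt: β = asin((r2−r1)/C) = asin(0/99) = 0.0000°
wrap1 = π − 2β = 180.0000°
wrap2 = π + 2β = 180.0000°
tangent length = C·cosβ = 99.0000
L = r1·wrap1 + r2·wrap2 + 2·C·cosβ = 17·3.1416 + 17·3.1416 + 2·99.0000 = 304.8142

L=304.814 wrap1=180.00_deg wrap2=180.00_deg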